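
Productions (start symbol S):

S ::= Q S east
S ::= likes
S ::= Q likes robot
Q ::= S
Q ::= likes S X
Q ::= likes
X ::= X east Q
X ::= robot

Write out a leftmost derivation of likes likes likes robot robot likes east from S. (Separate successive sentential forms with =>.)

S => Q S east   [S ::= Q S east]
Q S east => likes S X S east   [Q ::= likes S X]
likes S X S east => likes Q likes robot X S east   [S ::= Q likes robot]
likes Q likes robot X S east => likes likes likes robot X S east   [Q ::= likes]
likes likes likes robot X S east => likes likes likes robot robot S east   [X ::= robot]
likes likes likes robot robot S east => likes likes likes robot robot likes east   [S ::= likes]

S => Q S east => likes S X S east => likes Q likes robot X S east => likes likes likes robot X S east => likes likes likes robot robot S east => likes likes likes robot robot likes east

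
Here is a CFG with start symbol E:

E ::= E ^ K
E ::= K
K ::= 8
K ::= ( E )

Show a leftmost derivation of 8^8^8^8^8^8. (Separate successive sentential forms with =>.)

E=>E^K=>E^K^K=>E^K^K^K=>E^K^K^K^K=>E^K^K^K^K^K=>K^K^K^K^K^K=>8^K^K^K^K^K=>8^8^K^K^K^K=>8^8^8^K^K^K=>8^8^8^8^K^K=>8^8^8^8^8^K=>8^8^8^8^8^8

E => E^K   [E ::= E ^ K]
E^K => E^K^K   [E ::= E ^ K]
E^K^K => E^K^K^K   [E ::= E ^ K]
E^K^K^K => E^K^K^K^K   [E ::= E ^ K]
E^K^K^K^K => E^K^K^K^K^K   [E ::= E ^ K]
E^K^K^K^K^K => K^K^K^K^K^K   [E ::= K]
K^K^K^K^K^K => 8^K^K^K^K^K   [K ::= 8]
8^K^K^K^K^K => 8^8^K^K^K^K   [K ::= 8]
8^8^K^K^K^K => 8^8^8^K^K^K   [K ::= 8]
8^8^8^K^K^K => 8^8^8^8^K^K   [K ::= 8]
8^8^8^8^K^K => 8^8^8^8^8^K   [K ::= 8]
8^8^8^8^8^K => 8^8^8^8^8^8   [K ::= 8]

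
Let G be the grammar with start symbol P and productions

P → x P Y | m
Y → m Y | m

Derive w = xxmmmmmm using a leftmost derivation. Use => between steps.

P => xPY   [P → x P Y]
xPY => xxPYY   [P → x P Y]
xxPYY => xxmYY   [P → m]
xxmYY => xxmmYY   [Y → m Y]
xxmmYY => xxmmmYY   [Y → m Y]
xxmmmYY => xxmmmmY   [Y → m]
xxmmmmY => xxmmmmmY   [Y → m Y]
xxmmmmmY => xxmmmmmm   [Y → m]

P => xPY => xxPYY => xxmYY => xxmmYY => xxmmmYY => xxmmmmY => xxmmmmmY => xxmmmmmm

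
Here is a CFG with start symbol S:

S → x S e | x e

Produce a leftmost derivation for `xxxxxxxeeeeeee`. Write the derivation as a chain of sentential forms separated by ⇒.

S⇒xSe⇒xxSee⇒xxxSeee⇒xxxxSeeee⇒xxxxxSeeeee⇒xxxxxxSeeeeee⇒xxxxxxxeeeeeee

S ⇒ xSe   [S → x S e]
xSe ⇒ xxSee   [S → x S e]
xxSee ⇒ xxxSeee   [S → x S e]
xxxSeee ⇒ xxxxSeeee   [S → x S e]
xxxxSeeee ⇒ xxxxxSeeeee   [S → x S e]
xxxxxSeeeee ⇒ xxxxxxSeeeeee   [S → x S e]
xxxxxxSeeeeee ⇒ xxxxxxxeeeeeee   [S → x e]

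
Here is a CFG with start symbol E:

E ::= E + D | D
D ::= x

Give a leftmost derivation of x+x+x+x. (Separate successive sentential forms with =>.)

E => E+D => E+D+D => E+D+D+D => D+D+D+D => x+D+D+D => x+x+D+D => x+x+x+D => x+x+x+x

E => E+D   [E ::= E + D]
E+D => E+D+D   [E ::= E + D]
E+D+D => E+D+D+D   [E ::= E + D]
E+D+D+D => D+D+D+D   [E ::= D]
D+D+D+D => x+D+D+D   [D ::= x]
x+D+D+D => x+x+D+D   [D ::= x]
x+x+D+D => x+x+x+D   [D ::= x]
x+x+x+D => x+x+x+x   [D ::= x]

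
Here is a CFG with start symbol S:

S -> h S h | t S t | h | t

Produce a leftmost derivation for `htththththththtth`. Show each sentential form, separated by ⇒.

S⇒hSh⇒htSth⇒httStth⇒htthShtth⇒htthtSthtth⇒htththShthtth⇒htththtSththtth⇒htthththShththtth⇒htththththththtth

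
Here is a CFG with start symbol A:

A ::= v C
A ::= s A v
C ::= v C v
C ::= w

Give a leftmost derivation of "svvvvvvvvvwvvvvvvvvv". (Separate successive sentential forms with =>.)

A => sAv => svCv => svvCvv => svvvCvvv => svvvvCvvvv => svvvvvCvvvvv => svvvvvvCvvvvvv => svvvvvvvCvvvvvvv => svvvvvvvvCvvvvvvvv => svvvvvvvvvCvvvvvvvvv => svvvvvvvvvwvvvvvvvvv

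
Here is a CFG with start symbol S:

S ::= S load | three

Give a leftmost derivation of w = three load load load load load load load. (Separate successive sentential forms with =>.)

S => S load   [S ::= S load]
S load => S load load   [S ::= S load]
S load load => S load load load   [S ::= S load]
S load load load => S load load load load   [S ::= S load]
S load load load load => S load load load load load   [S ::= S load]
S load load load load load => S load load load load load load   [S ::= S load]
S load load load load load load => S load load load load load load load   [S ::= S load]
S load load load load load load load => three load load load load load load load   [S ::= three]

S => S load => S load load => S load load load => S load load load load => S load load load load load => S load load load load load load => S load load load load load load load => three load load load load load load load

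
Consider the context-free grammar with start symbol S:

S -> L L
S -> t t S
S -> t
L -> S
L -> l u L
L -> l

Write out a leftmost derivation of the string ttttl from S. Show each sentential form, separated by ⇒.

S ⇒ ttS ⇒ ttLL ⇒ ttSL ⇒ ttLLL ⇒ ttSLL ⇒ tttLL ⇒ tttSL ⇒ ttttL ⇒ ttttl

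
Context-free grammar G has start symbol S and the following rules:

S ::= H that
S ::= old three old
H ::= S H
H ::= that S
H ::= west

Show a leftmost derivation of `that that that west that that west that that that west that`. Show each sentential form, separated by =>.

S => H that => S H that => H that H that => that S that H that => that H that that H that => that that S that that H that => that that H that that that H that => that that S H that that that H that => that that H that H that that that H that => that that that S that H that that that H that => that that that H that that H that that that H that => that that that west that that H that that that H that => that that that west that that west that that that H that => that that that west that that west that that that west that

S => H that   [S ::= H that]
H that => S H that   [H ::= S H]
S H that => H that H that   [S ::= H that]
H that H that => that S that H that   [H ::= that S]
that S that H that => that H that that H that   [S ::= H that]
that H that that H that => that that S that that H that   [H ::= that S]
that that S that that H that => that that H that that that H that   [S ::= H that]
that that H that that that H that => that that S H that that that H that   [H ::= S H]
that that S H that that that H that => that that H that H that that that H that   [S ::= H that]
that that H that H that that that H that => that that that S that H that that that H that   [H ::= that S]
that that that S that H that that that H that => that that that H that that H that that that H that   [S ::= H that]
that that that H that that H that that that H that => that that that west that that H that that that H that   [H ::= west]
that that that west that that H that that that H that => that that that west that that west that that that H that   [H ::= west]
that that that west that that west that that that H that => that that that west that that west that that that west that   [H ::= west]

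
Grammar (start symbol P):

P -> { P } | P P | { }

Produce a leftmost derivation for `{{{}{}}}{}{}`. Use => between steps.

P => PP   [P -> P P]
PP => PPP   [P -> P P]
PPP => {P}PP   [P -> { P }]
{P}PP => {{P}}PP   [P -> { P }]
{{P}}PP => {{PP}}PP   [P -> P P]
{{PP}}PP => {{{}P}}PP   [P -> { }]
{{{}P}}PP => {{{}{}}}PP   [P -> { }]
{{{}{}}}PP => {{{}{}}}{}P   [P -> { }]
{{{}{}}}{}P => {{{}{}}}{}{}   [P -> { }]

P => PP => PPP => {P}PP => {{P}}PP => {{PP}}PP => {{{}P}}PP => {{{}{}}}PP => {{{}{}}}{}P => {{{}{}}}{}{}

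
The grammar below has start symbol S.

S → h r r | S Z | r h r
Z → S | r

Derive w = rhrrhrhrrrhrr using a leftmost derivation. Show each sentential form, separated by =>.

S=>SZ=>SZZ=>rhrZZ=>rhrSZ=>rhrSZZ=>rhrSZZZ=>rhrrhrZZZ=>rhrrhrSZZ=>rhrrhrhrrZZ=>rhrrhrhrrrZ=>rhrrhrhrrrS=>rhrrhrhrrrhrr

S => SZ   [S → S Z]
SZ => SZZ   [S → S Z]
SZZ => rhrZZ   [S → r h r]
rhrZZ => rhrSZ   [Z → S]
rhrSZ => rhrSZZ   [S → S Z]
rhrSZZ => rhrSZZZ   [S → S Z]
rhrSZZZ => rhrrhrZZZ   [S → r h r]
rhrrhrZZZ => rhrrhrSZZ   [Z → S]
rhrrhrSZZ => rhrrhrhrrZZ   [S → h r r]
rhrrhrhrrZZ => rhrrhrhrrrZ   [Z → r]
rhrrhrhrrrZ => rhrrhrhrrrS   [Z → S]
rhrrhrhrrrS => rhrrhrhrrrhrr   [S → h r r]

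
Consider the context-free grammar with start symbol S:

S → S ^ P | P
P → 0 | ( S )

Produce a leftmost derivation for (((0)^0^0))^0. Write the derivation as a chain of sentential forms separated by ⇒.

S ⇒ S^P ⇒ P^P ⇒ (S)^P ⇒ (P)^P ⇒ ((S))^P ⇒ ((S^P))^P ⇒ ((S^P^P))^P ⇒ ((P^P^P))^P ⇒ (((S)^P^P))^P ⇒ (((P)^P^P))^P ⇒ (((0)^P^P))^P ⇒ (((0)^0^P))^P ⇒ (((0)^0^0))^P ⇒ (((0)^0^0))^0

S ⇒ S^P   [S → S ^ P]
S^P ⇒ P^P   [S → P]
P^P ⇒ (S)^P   [P → ( S )]
(S)^P ⇒ (P)^P   [S → P]
(P)^P ⇒ ((S))^P   [P → ( S )]
((S))^P ⇒ ((S^P))^P   [S → S ^ P]
((S^P))^P ⇒ ((S^P^P))^P   [S → S ^ P]
((S^P^P))^P ⇒ ((P^P^P))^P   [S → P]
((P^P^P))^P ⇒ (((S)^P^P))^P   [P → ( S )]
(((S)^P^P))^P ⇒ (((P)^P^P))^P   [S → P]
(((P)^P^P))^P ⇒ (((0)^P^P))^P   [P → 0]
(((0)^P^P))^P ⇒ (((0)^0^P))^P   [P → 0]
(((0)^0^P))^P ⇒ (((0)^0^0))^P   [P → 0]
(((0)^0^0))^P ⇒ (((0)^0^0))^0   [P → 0]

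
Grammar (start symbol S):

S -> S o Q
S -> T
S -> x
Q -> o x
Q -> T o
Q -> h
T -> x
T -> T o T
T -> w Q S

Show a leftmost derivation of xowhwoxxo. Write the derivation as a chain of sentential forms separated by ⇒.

S ⇒ SoQ   [S -> S o Q]
SoQ ⇒ xoQ   [S -> x]
xoQ ⇒ xoTo   [Q -> T o]
xoTo ⇒ xowQSo   [T -> w Q S]
xowQSo ⇒ xowhSo   [Q -> h]
xowhSo ⇒ xowhTo   [S -> T]
xowhTo ⇒ xowhwQSo   [T -> w Q S]
xowhwQSo ⇒ xowhwoxSo   [Q -> o x]
xowhwoxSo ⇒ xowhwoxxo   [S -> x]

S⇒SoQ⇒xoQ⇒xoTo⇒xowQSo⇒xowhSo⇒xowhTo⇒xowhwQSo⇒xowhwoxSo⇒xowhwoxxo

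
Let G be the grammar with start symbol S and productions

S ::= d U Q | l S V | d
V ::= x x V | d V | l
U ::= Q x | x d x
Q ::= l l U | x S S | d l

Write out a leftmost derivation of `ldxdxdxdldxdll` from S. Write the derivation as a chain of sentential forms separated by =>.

S => lSV => ldUQV => ldQxQV => ldxSSxQV => ldxdUQSxQV => ldxdxdxQSxQV => ldxdxdxdlSxQV => ldxdxdxdldxQV => ldxdxdxdldxdlV => ldxdxdxdldxdll

S => lSV   [S ::= l S V]
lSV => ldUQV   [S ::= d U Q]
ldUQV => ldQxQV   [U ::= Q x]
ldQxQV => ldxSSxQV   [Q ::= x S S]
ldxSSxQV => ldxdUQSxQV   [S ::= d U Q]
ldxdUQSxQV => ldxdxdxQSxQV   [U ::= x d x]
ldxdxdxQSxQV => ldxdxdxdlSxQV   [Q ::= d l]
ldxdxdxdlSxQV => ldxdxdxdldxQV   [S ::= d]
ldxdxdxdldxQV => ldxdxdxdldxdlV   [Q ::= d l]
ldxdxdxdldxdlV => ldxdxdxdldxdll   [V ::= l]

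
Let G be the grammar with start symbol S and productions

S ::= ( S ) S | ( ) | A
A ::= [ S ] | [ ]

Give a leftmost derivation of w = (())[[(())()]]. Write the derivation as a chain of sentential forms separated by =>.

S => (S)S => (())S => (())A => (())[S] => (())[A] => (())[[S]] => (())[[(S)S]] => (())[[(())S]] => (())[[(())()]]

S => (S)S   [S ::= ( S ) S]
(S)S => (())S   [S ::= ( )]
(())S => (())A   [S ::= A]
(())A => (())[S]   [A ::= [ S ]]
(())[S] => (())[A]   [S ::= A]
(())[A] => (())[[S]]   [A ::= [ S ]]
(())[[S]] => (())[[(S)S]]   [S ::= ( S ) S]
(())[[(S)S]] => (())[[(())S]]   [S ::= ( )]
(())[[(())S]] => (())[[(())()]]   [S ::= ( )]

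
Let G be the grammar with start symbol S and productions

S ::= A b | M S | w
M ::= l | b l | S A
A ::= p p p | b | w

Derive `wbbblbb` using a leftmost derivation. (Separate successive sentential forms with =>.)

S => MS   [S ::= M S]
MS => SAS   [M ::= S A]
SAS => AbAS   [S ::= A b]
AbAS => wbAS   [A ::= w]
wbAS => wbbS   [A ::= b]
wbbS => wbbMS   [S ::= M S]
wbbMS => wbbblS   [M ::= b l]
wbbblS => wbbblAb   [S ::= A b]
wbbblAb => wbbblbb   [A ::= b]

S=>MS=>SAS=>AbAS=>wbAS=>wbbS=>wbbMS=>wbbblS=>wbbblAb=>wbbblbb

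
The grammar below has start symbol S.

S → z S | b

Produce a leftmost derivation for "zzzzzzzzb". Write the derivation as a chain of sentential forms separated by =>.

S=>zS=>zzS=>zzzS=>zzzzS=>zzzzzS=>zzzzzzS=>zzzzzzzS=>zzzzzzzzS=>zzzzzzzzb

S => zS   [S → z S]
zS => zzS   [S → z S]
zzS => zzzS   [S → z S]
zzzS => zzzzS   [S → z S]
zzzzS => zzzzzS   [S → z S]
zzzzzS => zzzzzzS   [S → z S]
zzzzzzS => zzzzzzzS   [S → z S]
zzzzzzzS => zzzzzzzzS   [S → z S]
zzzzzzzzS => zzzzzzzzb   [S → b]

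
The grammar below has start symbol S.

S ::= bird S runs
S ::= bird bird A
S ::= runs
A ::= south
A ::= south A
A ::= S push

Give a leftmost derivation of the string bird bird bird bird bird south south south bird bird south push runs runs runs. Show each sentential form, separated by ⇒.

S ⇒ bird S runs ⇒ bird bird S runs runs ⇒ bird bird bird S runs runs runs ⇒ bird bird bird bird bird A runs runs runs ⇒ bird bird bird bird bird south A runs runs runs ⇒ bird bird bird bird bird south south A runs runs runs ⇒ bird bird bird bird bird south south south A runs runs runs ⇒ bird bird bird bird bird south south south S push runs runs runs ⇒ bird bird bird bird bird south south south bird bird A push runs runs runs ⇒ bird bird bird bird bird south south south bird bird south push runs runs runs

S ⇒ bird S runs   [S ::= bird S runs]
bird S runs ⇒ bird bird S runs runs   [S ::= bird S runs]
bird bird S runs runs ⇒ bird bird bird S runs runs runs   [S ::= bird S runs]
bird bird bird S runs runs runs ⇒ bird bird bird bird bird A runs runs runs   [S ::= bird bird A]
bird bird bird bird bird A runs runs runs ⇒ bird bird bird bird bird south A runs runs runs   [A ::= south A]
bird bird bird bird bird south A runs runs runs ⇒ bird bird bird bird bird south south A runs runs runs   [A ::= south A]
bird bird bird bird bird south south A runs runs runs ⇒ bird bird bird bird bird south south south A runs runs runs   [A ::= south A]
bird bird bird bird bird south south south A runs runs runs ⇒ bird bird bird bird bird south south south S push runs runs runs   [A ::= S push]
bird bird bird bird bird south south south S push runs runs runs ⇒ bird bird bird bird bird south south south bird bird A push runs runs runs   [S ::= bird bird A]
bird bird bird bird bird south south south bird bird A push runs runs runs ⇒ bird bird bird bird bird south south south bird bird south push runs runs runs   [A ::= south]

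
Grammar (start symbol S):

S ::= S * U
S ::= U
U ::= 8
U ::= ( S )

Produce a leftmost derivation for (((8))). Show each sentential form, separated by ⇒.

S⇒U⇒(S)⇒(U)⇒((S))⇒((U))⇒(((S)))⇒(((U)))⇒(((8)))

S ⇒ U   [S ::= U]
U ⇒ (S)   [U ::= ( S )]
(S) ⇒ (U)   [S ::= U]
(U) ⇒ ((S))   [U ::= ( S )]
((S)) ⇒ ((U))   [S ::= U]
((U)) ⇒ (((S)))   [U ::= ( S )]
(((S))) ⇒ (((U)))   [S ::= U]
(((U))) ⇒ (((8)))   [U ::= 8]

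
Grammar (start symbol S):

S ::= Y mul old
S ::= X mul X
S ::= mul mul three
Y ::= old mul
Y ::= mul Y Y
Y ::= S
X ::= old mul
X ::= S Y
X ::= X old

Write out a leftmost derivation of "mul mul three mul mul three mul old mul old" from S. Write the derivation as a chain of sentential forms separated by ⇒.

S ⇒ X mul X ⇒ S Y mul X ⇒ mul mul three Y mul X ⇒ mul mul three S mul X ⇒ mul mul three mul mul three mul X ⇒ mul mul three mul mul three mul X old ⇒ mul mul three mul mul three mul old mul old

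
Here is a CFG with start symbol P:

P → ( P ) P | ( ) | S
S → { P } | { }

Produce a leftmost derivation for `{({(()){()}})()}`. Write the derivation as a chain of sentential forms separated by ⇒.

P ⇒ S   [P → S]
S ⇒ {P}   [S → { P }]
{P} ⇒ {(P)P}   [P → ( P ) P]
{(P)P} ⇒ {(S)P}   [P → S]
{(S)P} ⇒ {({P})P}   [S → { P }]
{({P})P} ⇒ {({(P)P})P}   [P → ( P ) P]
{({(P)P})P} ⇒ {({(())P})P}   [P → ( )]
{({(())P})P} ⇒ {({(())S})P}   [P → S]
{({(())S})P} ⇒ {({(()){P}})P}   [S → { P }]
{({(()){P}})P} ⇒ {({(()){()}})P}   [P → ( )]
{({(()){()}})P} ⇒ {({(()){()}})()}   [P → ( )]

P ⇒ S ⇒ {P} ⇒ {(P)P} ⇒ {(S)P} ⇒ {({P})P} ⇒ {({(P)P})P} ⇒ {({(())P})P} ⇒ {({(())S})P} ⇒ {({(()){P}})P} ⇒ {({(()){()}})P} ⇒ {({(()){()}})()}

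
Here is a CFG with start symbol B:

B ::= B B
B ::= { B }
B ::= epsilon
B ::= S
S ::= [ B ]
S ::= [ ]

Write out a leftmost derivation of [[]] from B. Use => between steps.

B => BB => SB => [B]B => [BB]B => [BBB]B => [BBBB]B => [SBBB]B => [[]BBB]B => [[]BB]B => [[]B]B => [[]]B => [[]]

B => BB   [B ::= B B]
BB => SB   [B ::= S]
SB => [B]B   [S ::= [ B ]]
[B]B => [BB]B   [B ::= B B]
[BB]B => [BBB]B   [B ::= B B]
[BBB]B => [BBBB]B   [B ::= B B]
[BBBB]B => [SBBB]B   [B ::= S]
[SBBB]B => [[]BBB]B   [S ::= [ ]]
[[]BBB]B => [[]BB]B   [B ::= epsilon]
[[]BB]B => [[]B]B   [B ::= epsilon]
[[]B]B => [[]]B   [B ::= epsilon]
[[]]B => [[]]   [B ::= epsilon]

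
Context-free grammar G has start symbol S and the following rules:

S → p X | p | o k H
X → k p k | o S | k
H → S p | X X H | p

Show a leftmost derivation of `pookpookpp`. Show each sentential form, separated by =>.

S=>pX=>poS=>pookH=>pookSp=>pookpXp=>pookpoSp=>pookpookHp=>pookpookpp

S => pX   [S → p X]
pX => poS   [X → o S]
poS => pookH   [S → o k H]
pookH => pookSp   [H → S p]
pookSp => pookpXp   [S → p X]
pookpXp => pookpoSp   [X → o S]
pookpoSp => pookpookHp   [S → o k H]
pookpookHp => pookpookpp   [H → p]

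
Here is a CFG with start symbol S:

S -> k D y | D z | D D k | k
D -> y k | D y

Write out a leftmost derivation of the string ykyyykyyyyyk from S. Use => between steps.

S => DDk   [S -> D D k]
DDk => DyDk   [D -> D y]
DyDk => DyyDk   [D -> D y]
DyyDk => ykyyDk   [D -> y k]
ykyyDk => ykyyDyk   [D -> D y]
ykyyDyk => ykyyDyyk   [D -> D y]
ykyyDyyk => ykyyDyyyk   [D -> D y]
ykyyDyyyk => ykyyDyyyyk   [D -> D y]
ykyyDyyyyk => ykyyDyyyyyk   [D -> D y]
ykyyDyyyyyk => ykyyykyyyyyk   [D -> y k]

S=>DDk=>DyDk=>DyyDk=>ykyyDk=>ykyyDyk=>ykyyDyyk=>ykyyDyyyk=>ykyyDyyyyk=>ykyyDyyyyyk=>ykyyykyyyyyk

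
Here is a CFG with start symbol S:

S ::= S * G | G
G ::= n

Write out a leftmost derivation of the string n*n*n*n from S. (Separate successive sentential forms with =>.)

S => S*G => S*G*G => S*G*G*G => G*G*G*G => n*G*G*G => n*n*G*G => n*n*n*G => n*n*n*n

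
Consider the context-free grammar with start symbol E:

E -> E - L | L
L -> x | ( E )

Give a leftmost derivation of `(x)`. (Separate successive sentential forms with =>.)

E=>L=>(E)=>(L)=>(x)

E => L   [E -> L]
L => (E)   [L -> ( E )]
(E) => (L)   [E -> L]
(L) => (x)   [L -> x]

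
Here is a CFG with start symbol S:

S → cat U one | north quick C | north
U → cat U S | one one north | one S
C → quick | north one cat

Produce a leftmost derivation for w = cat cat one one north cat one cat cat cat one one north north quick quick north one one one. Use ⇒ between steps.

S ⇒ cat U one   [S → cat U one]
cat U one ⇒ cat cat U S one   [U → cat U S]
cat cat U S one ⇒ cat cat one one north S one   [U → one one north]
cat cat one one north S one ⇒ cat cat one one north cat U one one   [S → cat U one]
cat cat one one north cat U one one ⇒ cat cat one one north cat one S one one   [U → one S]
cat cat one one north cat one S one one ⇒ cat cat one one north cat one cat U one one one   [S → cat U one]
cat cat one one north cat one cat U one one one ⇒ cat cat one one north cat one cat cat U S one one one   [U → cat U S]
cat cat one one north cat one cat cat U S one one one ⇒ cat cat one one north cat one cat cat cat U S S one one one   [U → cat U S]
cat cat one one north cat one cat cat cat U S S one one one ⇒ cat cat one one north cat one cat cat cat one one north S S one one one   [U → one one north]
cat cat one one north cat one cat cat cat one one north S S one one one ⇒ cat cat one one north cat one cat cat cat one one north north quick C S one one one   [S → north quick C]
cat cat one one north cat one cat cat cat one one north north quick C S one one one ⇒ cat cat one one north cat one cat cat cat one one north north quick quick S one one one   [C → quick]
cat cat one one north cat one cat cat cat one one north north quick quick S one one one ⇒ cat cat one one north cat one cat cat cat one one north north quick quick north one one one   [S → north]

S ⇒ cat U one ⇒ cat cat U S one ⇒ cat cat one one north S one ⇒ cat cat one one north cat U one one ⇒ cat cat one one north cat one S one one ⇒ cat cat one one north cat one cat U one one one ⇒ cat cat one one north cat one cat cat U S one one one ⇒ cat cat one one north cat one cat cat cat U S S one one one ⇒ cat cat one one north cat one cat cat cat one one north S S one one one ⇒ cat cat one one north cat one cat cat cat one one north north quick C S one one one ⇒ cat cat one one north cat one cat cat cat one one north north quick quick S one one one ⇒ cat cat one one north cat one cat cat cat one one north north quick quick north one one one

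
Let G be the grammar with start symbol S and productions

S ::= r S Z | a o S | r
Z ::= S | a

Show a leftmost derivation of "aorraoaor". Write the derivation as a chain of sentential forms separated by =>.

S => aoS   [S ::= a o S]
aoS => aorSZ   [S ::= r S Z]
aorSZ => aorrZ   [S ::= r]
aorrZ => aorrS   [Z ::= S]
aorrS => aorraoS   [S ::= a o S]
aorraoS => aorraoaoS   [S ::= a o S]
aorraoaoS => aorraoaor   [S ::= r]

S => aoS => aorSZ => aorrZ => aorrS => aorraoS => aorraoaoS => aorraoaor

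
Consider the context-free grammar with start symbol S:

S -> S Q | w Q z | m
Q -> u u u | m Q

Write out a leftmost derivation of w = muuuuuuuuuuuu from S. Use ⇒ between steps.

S⇒SQ⇒SQQ⇒SQQQ⇒SQQQQ⇒mQQQQ⇒muuuQQQ⇒muuuuuuQQ⇒muuuuuuuuuQ⇒muuuuuuuuuuuu

S ⇒ SQ   [S -> S Q]
SQ ⇒ SQQ   [S -> S Q]
SQQ ⇒ SQQQ   [S -> S Q]
SQQQ ⇒ SQQQQ   [S -> S Q]
SQQQQ ⇒ mQQQQ   [S -> m]
mQQQQ ⇒ muuuQQQ   [Q -> u u u]
muuuQQQ ⇒ muuuuuuQQ   [Q -> u u u]
muuuuuuQQ ⇒ muuuuuuuuuQ   [Q -> u u u]
muuuuuuuuuQ ⇒ muuuuuuuuuuuu   [Q -> u u u]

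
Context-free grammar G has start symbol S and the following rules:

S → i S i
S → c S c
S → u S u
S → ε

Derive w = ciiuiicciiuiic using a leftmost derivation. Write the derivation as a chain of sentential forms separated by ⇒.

S ⇒ cSc ⇒ ciSic ⇒ ciiSiic ⇒ ciiuSuiic ⇒ ciiuiSiuiic ⇒ ciiuiiSiiuiic ⇒ ciiuiicSciiuiic ⇒ ciiuiicciiuiic

S ⇒ cSc   [S → c S c]
cSc ⇒ ciSic   [S → i S i]
ciSic ⇒ ciiSiic   [S → i S i]
ciiSiic ⇒ ciiuSuiic   [S → u S u]
ciiuSuiic ⇒ ciiuiSiuiic   [S → i S i]
ciiuiSiuiic ⇒ ciiuiiSiiuiic   [S → i S i]
ciiuiiSiiuiic ⇒ ciiuiicSciiuiic   [S → c S c]
ciiuiicSciiuiic ⇒ ciiuiicciiuiic   [S → ε]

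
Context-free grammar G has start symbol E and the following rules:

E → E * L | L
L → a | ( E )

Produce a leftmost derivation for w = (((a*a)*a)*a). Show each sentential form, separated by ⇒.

E ⇒ L ⇒ (E) ⇒ (E*L) ⇒ (L*L) ⇒ ((E)*L) ⇒ ((E*L)*L) ⇒ ((L*L)*L) ⇒ (((E)*L)*L) ⇒ (((E*L)*L)*L) ⇒ (((L*L)*L)*L) ⇒ (((a*L)*L)*L) ⇒ (((a*a)*L)*L) ⇒ (((a*a)*a)*L) ⇒ (((a*a)*a)*a)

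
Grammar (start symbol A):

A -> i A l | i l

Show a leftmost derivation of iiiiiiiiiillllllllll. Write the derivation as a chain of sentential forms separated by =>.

A => iAl => iiAll => iiiAlll => iiiiAllll => iiiiiAlllll => iiiiiiAllllll => iiiiiiiAlllllll => iiiiiiiiAllllllll => iiiiiiiiiAlllllllll => iiiiiiiiiillllllllll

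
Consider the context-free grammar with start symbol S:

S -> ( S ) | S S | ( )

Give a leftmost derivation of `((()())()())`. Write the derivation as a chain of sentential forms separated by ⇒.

S⇒(S)⇒(SS)⇒((S)S)⇒((SS)S)⇒((()S)S)⇒((()())S)⇒((()())SS)⇒((()())()S)⇒((()())()())

S ⇒ (S)   [S -> ( S )]
(S) ⇒ (SS)   [S -> S S]
(SS) ⇒ ((S)S)   [S -> ( S )]
((S)S) ⇒ ((SS)S)   [S -> S S]
((SS)S) ⇒ ((()S)S)   [S -> ( )]
((()S)S) ⇒ ((()())S)   [S -> ( )]
((()())S) ⇒ ((()())SS)   [S -> S S]
((()())SS) ⇒ ((()())()S)   [S -> ( )]
((()())()S) ⇒ ((()())()())   [S -> ( )]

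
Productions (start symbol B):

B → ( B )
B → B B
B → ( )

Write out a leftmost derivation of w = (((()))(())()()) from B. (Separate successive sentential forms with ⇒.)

B⇒(B)⇒(BB)⇒((B)B)⇒(((B))B)⇒(((()))B)⇒(((()))BB)⇒(((()))BBB)⇒(((()))(B)BB)⇒(((()))(())BB)⇒(((()))(())()B)⇒(((()))(())()())

B ⇒ (B)   [B → ( B )]
(B) ⇒ (BB)   [B → B B]
(BB) ⇒ ((B)B)   [B → ( B )]
((B)B) ⇒ (((B))B)   [B → ( B )]
(((B))B) ⇒ (((()))B)   [B → ( )]
(((()))B) ⇒ (((()))BB)   [B → B B]
(((()))BB) ⇒ (((()))BBB)   [B → B B]
(((()))BBB) ⇒ (((()))(B)BB)   [B → ( B )]
(((()))(B)BB) ⇒ (((()))(())BB)   [B → ( )]
(((()))(())BB) ⇒ (((()))(())()B)   [B → ( )]
(((()))(())()B) ⇒ (((()))(())()())   [B → ( )]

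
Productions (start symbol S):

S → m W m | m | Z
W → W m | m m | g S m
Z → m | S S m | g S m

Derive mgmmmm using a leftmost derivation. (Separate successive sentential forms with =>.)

S => mWm   [S → m W m]
mWm => mWmm   [W → W m]
mWmm => mgSmmm   [W → g S m]
mgSmmm => mgmmmm   [S → m]

S => mWm => mWmm => mgSmmm => mgmmmm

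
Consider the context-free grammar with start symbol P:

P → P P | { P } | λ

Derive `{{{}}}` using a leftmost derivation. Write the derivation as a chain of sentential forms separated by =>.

P => {P}   [P → { P }]
{P} => {PP}   [P → P P]
{PP} => {{P}P}   [P → { P }]
{{P}P} => {{PP}P}   [P → P P]
{{PP}P} => {{PPP}P}   [P → P P]
{{PPP}P} => {{{P}PP}P}   [P → { P }]
{{{P}PP}P} => {{{}PP}P}   [P → λ]
{{{}PP}P} => {{{}P}P}   [P → λ]
{{{}P}P} => {{{}}P}   [P → λ]
{{{}}P} => {{{}}}   [P → λ]

P=>{P}=>{PP}=>{{P}P}=>{{PP}P}=>{{PPP}P}=>{{{P}PP}P}=>{{{}PP}P}=>{{{}P}P}=>{{{}}P}=>{{{}}}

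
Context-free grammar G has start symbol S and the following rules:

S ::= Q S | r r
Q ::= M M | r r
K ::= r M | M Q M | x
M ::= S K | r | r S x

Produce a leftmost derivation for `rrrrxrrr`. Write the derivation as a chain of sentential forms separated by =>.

S => QS   [S ::= Q S]
QS => MMS   [Q ::= M M]
MMS => SKMS   [M ::= S K]
SKMS => QSKMS   [S ::= Q S]
QSKMS => rrSKMS   [Q ::= r r]
rrSKMS => rrrrKMS   [S ::= r r]
rrrrKMS => rrrrxMS   [K ::= x]
rrrrxMS => rrrrxrS   [M ::= r]
rrrrxrS => rrrrxrrr   [S ::= r r]

S => QS => MMS => SKMS => QSKMS => rrSKMS => rrrrKMS => rrrrxMS => rrrrxrS => rrrrxrrr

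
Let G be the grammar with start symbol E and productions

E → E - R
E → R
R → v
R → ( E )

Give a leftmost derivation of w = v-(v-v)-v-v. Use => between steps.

E => E-R   [E → E - R]
E-R => E-R-R   [E → E - R]
E-R-R => E-R-R-R   [E → E - R]
E-R-R-R => R-R-R-R   [E → R]
R-R-R-R => v-R-R-R   [R → v]
v-R-R-R => v-(E)-R-R   [R → ( E )]
v-(E)-R-R => v-(E-R)-R-R   [E → E - R]
v-(E-R)-R-R => v-(R-R)-R-R   [E → R]
v-(R-R)-R-R => v-(v-R)-R-R   [R → v]
v-(v-R)-R-R => v-(v-v)-R-R   [R → v]
v-(v-v)-R-R => v-(v-v)-v-R   [R → v]
v-(v-v)-v-R => v-(v-v)-v-v   [R → v]

E => E-R => E-R-R => E-R-R-R => R-R-R-R => v-R-R-R => v-(E)-R-R => v-(E-R)-R-R => v-(R-R)-R-R => v-(v-R)-R-R => v-(v-v)-R-R => v-(v-v)-v-R => v-(v-v)-v-v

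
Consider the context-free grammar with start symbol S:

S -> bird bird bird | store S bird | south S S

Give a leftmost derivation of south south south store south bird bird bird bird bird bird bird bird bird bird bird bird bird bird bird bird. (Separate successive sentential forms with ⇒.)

S ⇒ south S S ⇒ south south S S S ⇒ south south south S S S S ⇒ south south south store S bird S S S ⇒ south south south store south S S bird S S S ⇒ south south south store south bird bird bird S bird S S S ⇒ south south south store south bird bird bird bird bird bird bird S S S ⇒ south south south store south bird bird bird bird bird bird bird bird bird bird S S ⇒ south south south store south bird bird bird bird bird bird bird bird bird bird bird bird bird S ⇒ south south south store south bird bird bird bird bird bird bird bird bird bird bird bird bird bird bird bird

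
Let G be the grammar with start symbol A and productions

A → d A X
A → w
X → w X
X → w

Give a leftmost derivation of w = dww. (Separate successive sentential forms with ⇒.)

A ⇒ dAX ⇒ dwX ⇒ dww

A ⇒ dAX   [A → d A X]
dAX ⇒ dwX   [A → w]
dwX ⇒ dww   [X → w]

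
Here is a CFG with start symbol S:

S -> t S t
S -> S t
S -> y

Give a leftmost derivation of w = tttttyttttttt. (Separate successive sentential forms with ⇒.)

S ⇒ tSt   [S -> t S t]
tSt ⇒ ttStt   [S -> t S t]
ttStt ⇒ ttSttt   [S -> S t]
ttSttt ⇒ tttStttt   [S -> t S t]
tttStttt ⇒ ttttSttttt   [S -> t S t]
ttttSttttt ⇒ tttttStttttt   [S -> t S t]
tttttStttttt ⇒ tttttSttttttt   [S -> S t]
tttttSttttttt ⇒ tttttyttttttt   [S -> y]

S ⇒ tSt ⇒ ttStt ⇒ ttSttt ⇒ tttStttt ⇒ ttttSttttt ⇒ tttttStttttt ⇒ tttttSttttttt ⇒ tttttyttttttt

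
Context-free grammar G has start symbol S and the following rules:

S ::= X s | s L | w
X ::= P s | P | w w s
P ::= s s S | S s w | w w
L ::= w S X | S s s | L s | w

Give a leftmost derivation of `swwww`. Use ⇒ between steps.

S ⇒ sL ⇒ swSX ⇒ swwX ⇒ swwP ⇒ swwww

S ⇒ sL   [S ::= s L]
sL ⇒ swSX   [L ::= w S X]
swSX ⇒ swwX   [S ::= w]
swwX ⇒ swwP   [X ::= P]
swwP ⇒ swwww   [P ::= w w]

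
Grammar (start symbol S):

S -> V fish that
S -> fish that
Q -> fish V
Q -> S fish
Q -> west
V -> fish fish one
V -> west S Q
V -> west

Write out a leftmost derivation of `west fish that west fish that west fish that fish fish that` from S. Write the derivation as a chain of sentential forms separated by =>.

S => V fish that   [S -> V fish that]
V fish that => west S Q fish that   [V -> west S Q]
west S Q fish that => west fish that Q fish that   [S -> fish that]
west fish that Q fish that => west fish that S fish fish that   [Q -> S fish]
west fish that S fish fish that => west fish that V fish that fish fish that   [S -> V fish that]
west fish that V fish that fish fish that => west fish that west S Q fish that fish fish that   [V -> west S Q]
west fish that west S Q fish that fish fish that => west fish that west fish that Q fish that fish fish that   [S -> fish that]
west fish that west fish that Q fish that fish fish that => west fish that west fish that west fish that fish fish that   [Q -> west]

S => V fish that => west S Q fish that => west fish that Q fish that => west fish that S fish fish that => west fish that V fish that fish fish that => west fish that west S Q fish that fish fish that => west fish that west fish that Q fish that fish fish that => west fish that west fish that west fish that fish fish that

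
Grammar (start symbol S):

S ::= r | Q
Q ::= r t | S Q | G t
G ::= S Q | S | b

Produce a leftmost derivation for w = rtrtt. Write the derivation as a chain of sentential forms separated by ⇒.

S ⇒ Q   [S ::= Q]
Q ⇒ Gt   [Q ::= G t]
Gt ⇒ SQt   [G ::= S Q]
SQt ⇒ QQt   [S ::= Q]
QQt ⇒ rtQt   [Q ::= r t]
rtQt ⇒ rtGtt   [Q ::= G t]
rtGtt ⇒ rtStt   [G ::= S]
rtStt ⇒ rtrtt   [S ::= r]

S ⇒ Q ⇒ Gt ⇒ SQt ⇒ QQt ⇒ rtQt ⇒ rtGtt ⇒ rtStt ⇒ rtrtt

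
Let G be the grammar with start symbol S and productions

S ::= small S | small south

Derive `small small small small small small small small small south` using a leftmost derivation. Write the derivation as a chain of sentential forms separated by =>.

S => small S => small small S => small small small S => small small small small S => small small small small small S => small small small small small small S => small small small small small small small S => small small small small small small small small S => small small small small small small small small small south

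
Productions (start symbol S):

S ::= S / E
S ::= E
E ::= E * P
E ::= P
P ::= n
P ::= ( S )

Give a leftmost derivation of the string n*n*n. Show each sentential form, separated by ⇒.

S ⇒ E ⇒ E*P ⇒ E*P*P ⇒ P*P*P ⇒ n*P*P ⇒ n*n*P ⇒ n*n*n

S ⇒ E   [S ::= E]
E ⇒ E*P   [E ::= E * P]
E*P ⇒ E*P*P   [E ::= E * P]
E*P*P ⇒ P*P*P   [E ::= P]
P*P*P ⇒ n*P*P   [P ::= n]
n*P*P ⇒ n*n*P   [P ::= n]
n*n*P ⇒ n*n*n   [P ::= n]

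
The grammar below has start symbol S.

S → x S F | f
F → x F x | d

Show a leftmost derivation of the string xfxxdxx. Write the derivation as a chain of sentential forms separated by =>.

S => xSF   [S → x S F]
xSF => xfF   [S → f]
xfF => xfxFx   [F → x F x]
xfxFx => xfxxFxx   [F → x F x]
xfxxFxx => xfxxdxx   [F → d]

S => xSF => xfF => xfxFx => xfxxFxx => xfxxdxx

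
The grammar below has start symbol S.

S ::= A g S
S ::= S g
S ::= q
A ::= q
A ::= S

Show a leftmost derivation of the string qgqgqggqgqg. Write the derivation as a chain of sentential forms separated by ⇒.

S ⇒ Sg ⇒ AgSg ⇒ SgSg ⇒ AgSgSg ⇒ SgSgSg ⇒ SggSgSg ⇒ AgSggSgSg ⇒ SgSggSgSg ⇒ AgSgSggSgSg ⇒ qgSgSggSgSg ⇒ qgqgSggSgSg ⇒ qgqgqggSgSg ⇒ qgqgqggqgSg ⇒ qgqgqggqgqg

S ⇒ Sg   [S ::= S g]
Sg ⇒ AgSg   [S ::= A g S]
AgSg ⇒ SgSg   [A ::= S]
SgSg ⇒ AgSgSg   [S ::= A g S]
AgSgSg ⇒ SgSgSg   [A ::= S]
SgSgSg ⇒ SggSgSg   [S ::= S g]
SggSgSg ⇒ AgSggSgSg   [S ::= A g S]
AgSggSgSg ⇒ SgSggSgSg   [A ::= S]
SgSggSgSg ⇒ AgSgSggSgSg   [S ::= A g S]
AgSgSggSgSg ⇒ qgSgSggSgSg   [A ::= q]
qgSgSggSgSg ⇒ qgqgSggSgSg   [S ::= q]
qgqgSggSgSg ⇒ qgqgqggSgSg   [S ::= q]
qgqgqggSgSg ⇒ qgqgqggqgSg   [S ::= q]
qgqgqggqgSg ⇒ qgqgqggqgqg   [S ::= q]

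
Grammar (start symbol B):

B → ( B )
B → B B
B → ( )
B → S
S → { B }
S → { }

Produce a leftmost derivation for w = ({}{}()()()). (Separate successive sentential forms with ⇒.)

B⇒(B)⇒(BB)⇒(SB)⇒({}B)⇒({}BB)⇒({}BBB)⇒({}BBBB)⇒({}SBBB)⇒({}{}BBB)⇒({}{}()BB)⇒({}{}()()B)⇒({}{}()()())

B ⇒ (B)   [B → ( B )]
(B) ⇒ (BB)   [B → B B]
(BB) ⇒ (SB)   [B → S]
(SB) ⇒ ({}B)   [S → { }]
({}B) ⇒ ({}BB)   [B → B B]
({}BB) ⇒ ({}BBB)   [B → B B]
({}BBB) ⇒ ({}BBBB)   [B → B B]
({}BBBB) ⇒ ({}SBBB)   [B → S]
({}SBBB) ⇒ ({}{}BBB)   [S → { }]
({}{}BBB) ⇒ ({}{}()BB)   [B → ( )]
({}{}()BB) ⇒ ({}{}()()B)   [B → ( )]
({}{}()()B) ⇒ ({}{}()()())   [B → ( )]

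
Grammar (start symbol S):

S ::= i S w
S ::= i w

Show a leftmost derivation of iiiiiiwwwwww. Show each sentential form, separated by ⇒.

S ⇒ iSw ⇒ iiSww ⇒ iiiSwww ⇒ iiiiSwwww ⇒ iiiiiSwwwww ⇒ iiiiiiwwwwww

S ⇒ iSw   [S ::= i S w]
iSw ⇒ iiSww   [S ::= i S w]
iiSww ⇒ iiiSwww   [S ::= i S w]
iiiSwww ⇒ iiiiSwwww   [S ::= i S w]
iiiiSwwww ⇒ iiiiiSwwwww   [S ::= i S w]
iiiiiSwwwww ⇒ iiiiiiwwwwww   [S ::= i w]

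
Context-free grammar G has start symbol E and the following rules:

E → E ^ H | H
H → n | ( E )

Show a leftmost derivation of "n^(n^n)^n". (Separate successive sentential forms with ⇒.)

E ⇒ E^H   [E → E ^ H]
E^H ⇒ E^H^H   [E → E ^ H]
E^H^H ⇒ H^H^H   [E → H]
H^H^H ⇒ n^H^H   [H → n]
n^H^H ⇒ n^(E)^H   [H → ( E )]
n^(E)^H ⇒ n^(E^H)^H   [E → E ^ H]
n^(E^H)^H ⇒ n^(H^H)^H   [E → H]
n^(H^H)^H ⇒ n^(n^H)^H   [H → n]
n^(n^H)^H ⇒ n^(n^n)^H   [H → n]
n^(n^n)^H ⇒ n^(n^n)^n   [H → n]

E ⇒ E^H ⇒ E^H^H ⇒ H^H^H ⇒ n^H^H ⇒ n^(E)^H ⇒ n^(E^H)^H ⇒ n^(H^H)^H ⇒ n^(n^H)^H ⇒ n^(n^n)^H ⇒ n^(n^n)^n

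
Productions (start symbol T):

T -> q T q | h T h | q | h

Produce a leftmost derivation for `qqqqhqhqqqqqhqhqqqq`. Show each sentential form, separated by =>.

T=>qTq=>qqTqq=>qqqTqqq=>qqqqTqqqq=>qqqqhThqqqq=>qqqqhqTqhqqqq=>qqqqhqhThqhqqqq=>qqqqhqhqTqhqhqqqq=>qqqqhqhqqTqqhqhqqqq=>qqqqhqhqqqqqhqhqqqq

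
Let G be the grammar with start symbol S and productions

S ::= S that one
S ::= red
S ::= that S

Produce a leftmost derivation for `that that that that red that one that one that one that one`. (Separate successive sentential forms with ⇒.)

S ⇒ S that one ⇒ S that one that one ⇒ that S that one that one ⇒ that that S that one that one ⇒ that that S that one that one that one ⇒ that that that S that one that one that one ⇒ that that that S that one that one that one that one ⇒ that that that that S that one that one that one that one ⇒ that that that that red that one that one that one that one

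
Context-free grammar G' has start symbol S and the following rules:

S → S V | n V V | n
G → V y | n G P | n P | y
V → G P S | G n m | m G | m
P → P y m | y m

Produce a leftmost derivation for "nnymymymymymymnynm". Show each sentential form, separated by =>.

S => nVV => nGPSV => nnPPSV => nnPymPSV => nnymymPSV => nnymymPymSV => nnymymPymymSV => nnymymPymymymSV => nnymymymymymymSV => nnymymymymymymnV => nnymymymymymymnGnm => nnymymymymymymnynm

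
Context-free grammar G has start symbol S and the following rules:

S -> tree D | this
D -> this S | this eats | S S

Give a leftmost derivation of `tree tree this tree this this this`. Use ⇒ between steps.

S ⇒ tree D ⇒ tree S S ⇒ tree tree D S ⇒ tree tree this S S ⇒ tree tree this tree D S ⇒ tree tree this tree this S S ⇒ tree tree this tree this this S ⇒ tree tree this tree this this this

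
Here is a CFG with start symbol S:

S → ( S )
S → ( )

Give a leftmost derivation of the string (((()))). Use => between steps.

S => (S)   [S → ( S )]
(S) => ((S))   [S → ( S )]
((S)) => (((S)))   [S → ( S )]
(((S))) => (((())))   [S → ( )]

S => (S) => ((S)) => (((S))) => (((())))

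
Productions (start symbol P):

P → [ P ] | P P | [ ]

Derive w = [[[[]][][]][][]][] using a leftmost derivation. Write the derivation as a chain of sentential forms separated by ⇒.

P ⇒ PP   [P → P P]
PP ⇒ [P]P   [P → [ P ]]
[P]P ⇒ [PP]P   [P → P P]
[PP]P ⇒ [PPP]P   [P → P P]
[PPP]P ⇒ [[P]PP]P   [P → [ P ]]
[[P]PP]P ⇒ [[PP]PP]P   [P → P P]
[[PP]PP]P ⇒ [[PPP]PP]P   [P → P P]
[[PPP]PP]P ⇒ [[[P]PP]PP]P   [P → [ P ]]
[[[P]PP]PP]P ⇒ [[[[]]PP]PP]P   [P → [ ]]
[[[[]]PP]PP]P ⇒ [[[[]][]P]PP]P   [P → [ ]]
[[[[]][]P]PP]P ⇒ [[[[]][][]]PP]P   [P → [ ]]
[[[[]][][]]PP]P ⇒ [[[[]][][]][]P]P   [P → [ ]]
[[[[]][][]][]P]P ⇒ [[[[]][][]][][]]P   [P → [ ]]
[[[[]][][]][][]]P ⇒ [[[[]][][]][][]][]   [P → [ ]]

P ⇒ PP ⇒ [P]P ⇒ [PP]P ⇒ [PPP]P ⇒ [[P]PP]P ⇒ [[PP]PP]P ⇒ [[PPP]PP]P ⇒ [[[P]PP]PP]P ⇒ [[[[]]PP]PP]P ⇒ [[[[]][]P]PP]P ⇒ [[[[]][][]]PP]P ⇒ [[[[]][][]][]P]P ⇒ [[[[]][][]][][]]P ⇒ [[[[]][][]][][]][]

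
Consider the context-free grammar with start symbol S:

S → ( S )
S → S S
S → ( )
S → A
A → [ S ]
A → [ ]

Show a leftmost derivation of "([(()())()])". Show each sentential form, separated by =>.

S => (S) => (A) => ([S]) => ([SS]) => ([(S)S]) => ([(SS)S]) => ([(()S)S]) => ([(()())S]) => ([(()())()])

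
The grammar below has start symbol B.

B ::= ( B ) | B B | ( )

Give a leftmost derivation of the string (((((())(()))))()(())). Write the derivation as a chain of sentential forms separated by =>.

B => (B)   [B ::= ( B )]
(B) => (BB)   [B ::= B B]
(BB) => (BBB)   [B ::= B B]
(BBB) => ((B)BB)   [B ::= ( B )]
((B)BB) => (((B))BB)   [B ::= ( B )]
(((B))BB) => ((((B)))BB)   [B ::= ( B )]
((((B)))BB) => ((((BB)))BB)   [B ::= B B]
((((BB)))BB) => (((((B)B)))BB)   [B ::= ( B )]
(((((B)B)))BB) => (((((())B)))BB)   [B ::= ( )]
(((((())B)))BB) => (((((())(B))))BB)   [B ::= ( B )]
(((((())(B))))BB) => (((((())(()))))BB)   [B ::= ( )]
(((((())(()))))BB) => (((((())(()))))()B)   [B ::= ( )]
(((((())(()))))()B) => (((((())(()))))()(B))   [B ::= ( B )]
(((((())(()))))()(B)) => (((((())(()))))()(()))   [B ::= ( )]

B => (B) => (BB) => (BBB) => ((B)BB) => (((B))BB) => ((((B)))BB) => ((((BB)))BB) => (((((B)B)))BB) => (((((())B)))BB) => (((((())(B))))BB) => (((((())(()))))BB) => (((((())(()))))()B) => (((((())(()))))()(B)) => (((((())(()))))()(()))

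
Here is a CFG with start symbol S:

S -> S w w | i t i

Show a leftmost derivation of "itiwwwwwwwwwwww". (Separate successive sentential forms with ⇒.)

S ⇒ Sww   [S -> S w w]
Sww ⇒ Swwww   [S -> S w w]
Swwww ⇒ Swwwwww   [S -> S w w]
Swwwwww ⇒ Swwwwwwww   [S -> S w w]
Swwwwwwww ⇒ Swwwwwwwwww   [S -> S w w]
Swwwwwwwwww ⇒ Swwwwwwwwwwww   [S -> S w w]
Swwwwwwwwwwww ⇒ itiwwwwwwwwwwww   [S -> i t i]

S ⇒ Sww ⇒ Swwww ⇒ Swwwwww ⇒ Swwwwwwww ⇒ Swwwwwwwwww ⇒ Swwwwwwwwwwww ⇒ itiwwwwwwwwwwww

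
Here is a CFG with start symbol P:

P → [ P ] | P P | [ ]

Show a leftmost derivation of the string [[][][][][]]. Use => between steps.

P => [P]   [P → [ P ]]
[P] => [PP]   [P → P P]
[PP] => [PPP]   [P → P P]
[PPP] => [PPPP]   [P → P P]
[PPPP] => [[]PPP]   [P → [ ]]
[[]PPP] => [[]PPPP]   [P → P P]
[[]PPPP] => [[][]PPP]   [P → [ ]]
[[][]PPP] => [[][][]PP]   [P → [ ]]
[[][][]PP] => [[][][][]P]   [P → [ ]]
[[][][][]P] => [[][][][][]]   [P → [ ]]

P=>[P]=>[PP]=>[PPP]=>[PPPP]=>[[]PPP]=>[[]PPPP]=>[[][]PPP]=>[[][][]PP]=>[[][][][]P]=>[[][][][][]]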